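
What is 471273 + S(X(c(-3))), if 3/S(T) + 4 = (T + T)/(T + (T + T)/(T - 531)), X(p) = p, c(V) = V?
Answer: 124886946/265 ≈ 4.7127e+5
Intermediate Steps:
S(T) = 3/(-4 + 2*T/(T + 2*T/(-531 + T))) (S(T) = 3/(-4 + (T + T)/(T + (T + T)/(T - 531))) = 3/(-4 + (2*T)/(T + (2*T)/(-531 + T))) = 3/(-4 + (2*T)/(T + 2*T/(-531 + T))) = 3/(-4 + 2*T/(T + 2*T/(-531 + T))))
471273 + S(X(c(-3))) = 471273 + 3*(529 - 1*(-3))/(2*(-527 - 3)) = 471273 + (3/2)*(529 + 3)/(-530) = 471273 + (3/2)*(-1/530)*532 = 471273 - 399/265 = 124886946/265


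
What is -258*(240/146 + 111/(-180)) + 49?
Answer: -157687/730 ≈ -216.01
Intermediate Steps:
-258*(240/146 + 111/(-180)) + 49 = -258*(240*(1/146) + 111*(-1/180)) + 49 = -258*(120/73 - 37/60) + 49 = -258*4499/4380 + 49 = -193457/730 + 49 = -157687/730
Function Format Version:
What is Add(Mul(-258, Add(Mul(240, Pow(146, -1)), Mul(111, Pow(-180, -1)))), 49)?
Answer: Rational(-157687, 730) ≈ -216.01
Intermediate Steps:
Add(Mul(-258, Add(Mul(240, Pow(146, -1)), Mul(111, Pow(-180, -1)))), 49) = Add(Mul(-258, Add(Mul(240, Rational(1, 146)), Mul(111, Rational(-1, 180)))), 49) = Add(Mul(-258, Add(Rational(120, 73), Rational(-37, 60))), 49) = Add(Mul(-258, Rational(4499, 4380)), 49) = Add(Rational(-193457, 730), 49) = Rational(-157687, 730)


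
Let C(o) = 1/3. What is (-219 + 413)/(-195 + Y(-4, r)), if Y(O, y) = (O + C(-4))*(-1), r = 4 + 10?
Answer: -291/287 ≈ -1.0139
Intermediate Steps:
r = 14
C(o) = ⅓
Y(O, y) = -⅓ - O (Y(O, y) = (O + ⅓)*(-1) = (⅓ + O)*(-1) = -⅓ - O)
(-219 + 413)/(-195 + Y(-4, r)) = (-219 + 413)/(-195 + (-⅓ - 1*(-4))) = 194/(-195 + (-⅓ + 4)) = 194/(-195 + 11/3) = 194/(-574/3) = 194*(-3/574) = -291/287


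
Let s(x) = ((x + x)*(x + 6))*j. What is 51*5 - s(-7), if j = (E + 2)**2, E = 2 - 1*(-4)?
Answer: -641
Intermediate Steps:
E = 6 (E = 2 + 4 = 6)
j = 64 (j = (6 + 2)**2 = 8**2 = 64)
s(x) = 128*x*(6 + x) (s(x) = ((x + x)*(x + 6))*64 = ((2*x)*(6 + x))*64 = (2*x*(6 + x))*64 = 128*x*(6 + x))
51*5 - s(-7) = 51*5 - 128*(-7)*(6 - 7) = 255 - 128*(-7)*(-1) = 255 - 1*896 = 255 - 896 = -641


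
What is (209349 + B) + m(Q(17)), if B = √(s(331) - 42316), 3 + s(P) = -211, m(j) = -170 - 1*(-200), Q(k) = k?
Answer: 209379 + I*√42530 ≈ 2.0938e+5 + 206.23*I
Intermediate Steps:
m(j) = 30 (m(j) = -170 + 200 = 30)
s(P) = -214 (s(P) = -3 - 211 = -214)
B = I*√42530 (B = √(-214 - 42316) = √(-42530) = I*√42530 ≈ 206.23*I)
(209349 + B) + m(Q(17)) = (209349 + I*√42530) + 30 = 209379 + I*√42530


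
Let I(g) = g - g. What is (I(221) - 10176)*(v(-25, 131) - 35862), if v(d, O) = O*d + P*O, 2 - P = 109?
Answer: 540895104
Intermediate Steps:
P = -107 (P = 2 - 1*109 = 2 - 109 = -107)
v(d, O) = -107*O + O*d (v(d, O) = O*d - 107*O = -107*O + O*d)
I(g) = 0
(I(221) - 10176)*(v(-25, 131) - 35862) = (0 - 10176)*(131*(-107 - 25) - 35862) = -10176*(131*(-132) - 35862) = -10176*(-17292 - 35862) = -10176*(-53154) = 540895104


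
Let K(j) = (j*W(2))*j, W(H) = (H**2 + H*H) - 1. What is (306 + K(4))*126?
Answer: 52668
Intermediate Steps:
W(H) = -1 + 2*H**2 (W(H) = (H**2 + H**2) - 1 = 2*H**2 - 1 = -1 + 2*H**2)
K(j) = 7*j**2 (K(j) = (j*(-1 + 2*2**2))*j = (j*(-1 + 2*4))*j = (j*(-1 + 8))*j = (j*7)*j = (7*j)*j = 7*j**2)
(306 + K(4))*126 = (306 + 7*4**2)*126 = (306 + 7*16)*126 = (306 + 112)*126 = 418*126 = 52668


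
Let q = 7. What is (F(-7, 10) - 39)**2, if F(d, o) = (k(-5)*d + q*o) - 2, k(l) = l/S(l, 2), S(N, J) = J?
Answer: 8649/4 ≈ 2162.3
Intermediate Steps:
k(l) = l/2
F(d, o) = -2 + 7*o - 5*d/2 (F(d, o) = (((1/2)*(-5))*d + 7*o) - 2 = (-5*d/2 + 7*o) - 2 = (7*o - 5*d/2) - 2 = -2 + 7*o - 5*d/2)
(F(-7, 10) - 39)**2 = ((-2 + 7*10 - 5/2*(-7)) - 39)**2 = ((-2 + 70 + 35/2) - 39)**2 = (171/2 - 39)**2 = (93/2)**2 = 8649/4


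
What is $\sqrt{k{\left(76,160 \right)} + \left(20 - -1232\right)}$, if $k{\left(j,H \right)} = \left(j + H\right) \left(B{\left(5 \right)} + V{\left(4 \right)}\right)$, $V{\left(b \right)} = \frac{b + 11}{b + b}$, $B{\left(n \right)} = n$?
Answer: $\frac{\sqrt{11498}}{2} \approx 53.614$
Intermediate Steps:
$V{\left(b \right)} = \frac{11 + b}{2 b}$
$k{\left(j,H \right)} = \frac{55 H}{8} + \frac{55 j}{8}$ ($k{\left(j,H \right)} = \left(j + H\right) \left(5 + \frac{11 + 4}{2 \cdot 4}\right) = \left(H + j\right) \left(5 + \frac{1}{2} \cdot \frac{1}{4} \cdot 15\right) = \left(H + j\right) \left(5 + \frac{15}{8}\right) = \left(H + j\right) \frac{55}{8} = \frac{55 H}{8} + \frac{55 j}{8}$)
$\sqrt{k{\left(76,160 \right)} + \left(20 - -1232\right)} = \sqrt{\left(\frac{55}{8} \cdot 160 + \frac{55}{8} \cdot 76\right) + \left(20 - -1232\right)} = \sqrt{\left(1100 + \frac{1045}{2}\right) + \left(20 + 1232\right)} = \sqrt{\frac{3245}{2} + 1252} = \sqrt{\frac{5749}{2}} = \frac{\sqrt{11498}}{2}$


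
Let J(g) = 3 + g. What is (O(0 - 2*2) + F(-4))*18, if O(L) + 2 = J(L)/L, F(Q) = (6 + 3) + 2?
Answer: 333/2 ≈ 166.50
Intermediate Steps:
F(Q) = 11 (F(Q) = 9 + 2 = 11)
O(L) = -2 + (3 + L)/L
(O(0 - 2*2) + F(-4))*18 = ((3 - (0 - 2*2))/(0 - 2*2) + 11)*18 = ((3 - (0 - 4))/(0 - 4) + 11)*18 = ((3 - 1*(-4))/(-4) + 11)*18 = (-(3 + 4)/4 + 11)*18 = (-¼*7 + 11)*18 = (-7/4 + 11)*18 = (37/4)*18 = 333/2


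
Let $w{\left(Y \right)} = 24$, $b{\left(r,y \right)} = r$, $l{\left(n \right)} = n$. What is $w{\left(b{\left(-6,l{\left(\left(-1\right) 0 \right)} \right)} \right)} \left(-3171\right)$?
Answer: $-76104$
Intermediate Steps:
$w{\left(b{\left(-6,l{\left(\left(-1\right) 0 \right)} \right)} \right)} \left(-3171\right) = 24 \left(-3171\right) = -76104$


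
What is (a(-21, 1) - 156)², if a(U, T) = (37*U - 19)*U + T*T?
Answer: 274266721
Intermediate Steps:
a(U, T) = T² + U*(-19 + 37*U) (a(U, T) = (-19 + 37*U)*U + T² = U*(-19 + 37*U) + T² = T² + U*(-19 + 37*U))
(a(-21, 1) - 156)² = ((1² - 19*(-21) + 37*(-21)²) - 156)² = ((1 + 399 + 37*441) - 156)² = ((1 + 399 + 16317) - 156)² = (16717 - 156)² = 16561² = 274266721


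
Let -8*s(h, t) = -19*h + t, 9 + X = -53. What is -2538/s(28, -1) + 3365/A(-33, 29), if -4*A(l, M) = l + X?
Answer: 1049060/10127 ≈ 103.59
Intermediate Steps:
X = -62 (X = -9 - 53 = -62)
s(h, t) = -t/8 + 19*h/8 (s(h, t) = -(-19*h + t)/8 = -(t - 19*h)/8 = -t/8 + 19*h/8)
A(l, M) = 31/2 - l/4 (A(l, M) = -(l - 62)/4 = -(-62 + l)/4 = 31/2 - l/4)
-2538/s(28, -1) + 3365/A(-33, 29) = -2538/(-⅛*(-1) + (19/8)*28) + 3365/(31/2 - ¼*(-33)) = -2538/(⅛ + 133/2) + 3365/(31/2 + 33/4) = -2538/533/8 + 3365/(95/4) = -2538*8/533 + 3365*(4/95) = -20304/533 + 2692/19 = 1049060/10127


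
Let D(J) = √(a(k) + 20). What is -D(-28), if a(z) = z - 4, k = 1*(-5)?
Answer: -√11 ≈ -3.3166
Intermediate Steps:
k = -5
a(z) = -4 + z
D(J) = √11 (D(J) = √((-4 - 5) + 20) = √(-9 + 20) = √11)
-D(-28) = -√11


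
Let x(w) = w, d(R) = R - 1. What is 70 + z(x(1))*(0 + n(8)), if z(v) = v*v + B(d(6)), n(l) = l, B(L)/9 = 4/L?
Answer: 678/5 ≈ 135.60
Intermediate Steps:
d(R) = -1 + R
B(L) = 36/L (B(L) = 9*(4/L) = 36/L)
z(v) = 36/5 + v² (z(v) = v*v + 36/(-1 + 6) = v² + 36/5 = 36/5 + v²)
70 + z(x(1))*(0 + n(8)) = 70 + (36/5 + 1²)*(0 + 8) = 70 + (36/5 + 1)*8 = 70 + (41/5)*8 = 70 + 328/5 = 678/5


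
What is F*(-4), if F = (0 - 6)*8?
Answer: 192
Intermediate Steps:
F = -48 (F = -6*8 = -48)
F*(-4) = -48*(-4) = 192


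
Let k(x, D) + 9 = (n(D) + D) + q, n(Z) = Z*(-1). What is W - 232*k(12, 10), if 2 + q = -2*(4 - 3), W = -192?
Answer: 2824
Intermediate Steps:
n(Z) = -Z
q = -4 (q = -2 - 2*(4 - 3) = -2 - 2*1 = -2 - 2 = -4)
k(x, D) = -13 (k(x, D) = -9 + ((-D + D) - 4) = -9 + (0 - 4) = -9 - 4 = -13)
W - 232*k(12, 10) = -192 - 232*(-13) = -192 + 3016 = 2824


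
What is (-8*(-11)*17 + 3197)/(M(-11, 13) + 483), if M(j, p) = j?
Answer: 4693/472 ≈ 9.9428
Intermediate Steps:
(-8*(-11)*17 + 3197)/(M(-11, 13) + 483) = (-8*(-11)*17 + 3197)/(-11 + 483) = (88*17 + 3197)/472 = (1496 + 3197)*(1/472) = 4693*(1/472) = 4693/472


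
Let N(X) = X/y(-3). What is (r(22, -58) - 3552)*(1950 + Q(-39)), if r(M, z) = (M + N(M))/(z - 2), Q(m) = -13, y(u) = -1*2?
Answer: -412834747/60 ≈ -6.8806e+6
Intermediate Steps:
y(u) = -2
N(X) = -X/2 (N(X) = X/(-2) = X*(-½) = -X/2)
r(M, z) = M/(2*(-2 + z)) (r(M, z) = (M - M/2)/(z - 2) = (M/2)/(-2 + z) = M/(2*(-2 + z)))
(r(22, -58) - 3552)*(1950 + Q(-39)) = ((½)*22/(-2 - 58) - 3552)*(1950 - 13) = ((½)*22/(-60) - 3552)*1937 = ((½)*22*(-1/60) - 3552)*1937 = (-11/60 - 3552)*1937 = -213131/60*1937 = -412834747/60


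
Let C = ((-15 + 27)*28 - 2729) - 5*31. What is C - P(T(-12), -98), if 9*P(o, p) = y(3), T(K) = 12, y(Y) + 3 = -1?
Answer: -22928/9 ≈ -2547.6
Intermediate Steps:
y(Y) = -4 (y(Y) = -3 - 1 = -4)
P(o, p) = -4/9 (P(o, p) = (⅑)*(-4) = -4/9)
C = -2548 (C = (12*28 - 2729) - 155 = (336 - 2729) - 155 = -2393 - 155 = -2548)
C - P(T(-12), -98) = -2548 - 1*(-4/9) = -2548 + 4/9 = -22928/9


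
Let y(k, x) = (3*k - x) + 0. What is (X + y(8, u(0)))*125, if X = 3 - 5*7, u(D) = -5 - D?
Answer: -375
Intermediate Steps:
y(k, x) = -x + 3*k (y(k, x) = (-x + 3*k) + 0 = -x + 3*k)
X = -32 (X = 3 - 35 = -32)
(X + y(8, u(0)))*125 = (-32 + (-(-5 - 1*0) + 3*8))*125 = (-32 + (-(-5 + 0) + 24))*125 = (-32 + (-1*(-5) + 24))*125 = (-32 + (5 + 24))*125 = (-32 + 29)*125 = -3*125 = -375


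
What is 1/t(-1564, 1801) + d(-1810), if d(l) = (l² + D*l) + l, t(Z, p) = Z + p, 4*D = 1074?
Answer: 660828286/237 ≈ 2.7883e+6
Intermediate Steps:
D = 537/2 (D = (¼)*1074 = 537/2 ≈ 268.50)
d(l) = l² + 539*l/2 (d(l) = (l² + 537*l/2) + l = l² + 539*l/2)
1/t(-1564, 1801) + d(-1810) = 1/(-1564 + 1801) + (½)*(-1810)*(539 + 2*(-1810)) = 1/237 + (½)*(-1810)*(539 - 3620) = 1/237 + (½)*(-1810)*(-3081) = 1/237 + 2788305 = 660828286/237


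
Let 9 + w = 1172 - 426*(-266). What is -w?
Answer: -114479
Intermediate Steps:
w = 114479 (w = -9 + (1172 - 426*(-266)) = -9 + (1172 + 113316) = -9 + 114488 = 114479)
-w = -1*114479 = -114479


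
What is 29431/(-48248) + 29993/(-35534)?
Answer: -7646943/5259032 ≈ -1.4541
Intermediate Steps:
29431/(-48248) + 29993/(-35534) = 29431*(-1/48248) + 29993*(-1/35534) = -29431/48248 - 29993/35534 = -7646943/5259032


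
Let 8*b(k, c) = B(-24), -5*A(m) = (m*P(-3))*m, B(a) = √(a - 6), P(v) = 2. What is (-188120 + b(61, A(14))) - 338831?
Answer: -526951 + I*√30/8 ≈ -5.2695e+5 + 0.68465*I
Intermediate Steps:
B(a) = √(-6 + a)
A(m) = -2*m²/5 (A(m) = -m*2*m/5 = -2*m*m/5 = -2*m²/5)
b(k, c) = I*√30/8 (b(k, c) = √(-6 - 24)/8 = √(-30)/8 = (I*√30)/8 = I*√30/8)
(-188120 + b(61, A(14))) - 338831 = (-188120 + I*√30/8) - 338831 = -526951 + I*√30/8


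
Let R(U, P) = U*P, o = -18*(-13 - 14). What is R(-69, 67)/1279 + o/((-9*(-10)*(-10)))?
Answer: -265683/63950 ≈ -4.1545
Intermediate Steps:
o = 486 (o = -18*(-27) = 486)
R(U, P) = P*U
R(-69, 67)/1279 + o/((-9*(-10)*(-10))) = (67*(-69))/1279 + 486/((-9*(-10)*(-10))) = -4623*1/1279 + 486/((90*(-10))) = -4623/1279 + 486/(-900) = -4623/1279 + 486*(-1/900) = -4623/1279 - 27/50 = -265683/63950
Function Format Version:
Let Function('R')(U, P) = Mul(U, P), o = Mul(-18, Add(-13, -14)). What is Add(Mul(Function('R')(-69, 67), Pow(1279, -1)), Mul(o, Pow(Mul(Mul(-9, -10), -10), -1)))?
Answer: Rational(-265683, 63950) ≈ -4.1545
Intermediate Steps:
o = 486 (o = Mul(-18, -27) = 486)
Function('R')(U, P) = Mul(P, U)
Add(Mul(Function('R')(-69, 67), Pow(1279, -1)), Mul(o, Pow(Mul(Mul(-9, -10), -10), -1))) = Add(Mul(Mul(67, -69), Pow(1279, -1)), Mul(486, Pow(Mul(Mul(-9, -10), -10), -1))) = Add(Mul(-4623, Rational(1, 1279)), Mul(486, Pow(Mul(90, -10), -1))) = Add(Rational(-4623, 1279), Mul(486, Pow(-900, -1))) = Add(Rational(-4623, 1279), Mul(486, Rational(-1, 900))) = Add(Rational(-4623, 1279), Rational(-27, 50)) = Rational(-265683, 63950)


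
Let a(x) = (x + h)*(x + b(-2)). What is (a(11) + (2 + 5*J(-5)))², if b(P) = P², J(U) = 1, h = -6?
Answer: 6724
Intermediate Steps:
a(x) = (-6 + x)*(4 + x) (a(x) = (x - 6)*(x + (-2)²) = (-6 + x)*(x + 4) = (-6 + x)*(4 + x))
(a(11) + (2 + 5*J(-5)))² = ((-24 + 11² - 2*11) + (2 + 5*1))² = ((-24 + 121 - 22) + (2 + 5))² = (75 + 7)² = 82² = 6724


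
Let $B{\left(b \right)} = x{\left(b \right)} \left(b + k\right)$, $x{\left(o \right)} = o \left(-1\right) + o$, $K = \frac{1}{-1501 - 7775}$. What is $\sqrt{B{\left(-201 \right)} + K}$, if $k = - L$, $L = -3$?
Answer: $\frac{i \sqrt{2319}}{4638} \approx 0.010383 i$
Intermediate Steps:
$k = 3$ ($k = \left(-1\right) \left(-3\right) = 3$)
$K = - \frac{1}{9276}$ ($K = \frac{1}{-9276} = - \frac{1}{9276} \approx -0.00010781$)
$x{\left(o \right)} = 0$ ($x{\left(o \right)} = - o + o = 0$)
$B{\left(b \right)} = 0$ ($B{\left(b \right)} = 0 \left(b + 3\right) = 0 \left(3 + b\right) = 0$)
$\sqrt{B{\left(-201 \right)} + K} = \sqrt{0 - \frac{1}{9276}} = \sqrt{- \frac{1}{9276}} = \frac{i \sqrt{2319}}{4638}$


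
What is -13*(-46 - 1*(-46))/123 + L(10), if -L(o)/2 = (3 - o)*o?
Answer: 140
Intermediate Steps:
L(o) = -2*o*(3 - o) (L(o) = -2*(3 - o)*o = -2*o*(3 - o))
-13*(-46 - 1*(-46))/123 + L(10) = -13*(-46 - 1*(-46))/123 + 2*10*(-3 + 10) = -13*(-46 + 46)/123 + 2*10*7 = -0/123 + 140 = -13*0 + 140 = 0 + 140 = 140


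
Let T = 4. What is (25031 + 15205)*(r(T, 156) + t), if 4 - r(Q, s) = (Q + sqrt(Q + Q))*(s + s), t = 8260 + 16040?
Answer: 927681216 - 25107264*sqrt(2) ≈ 8.9217e+8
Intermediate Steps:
t = 24300
r(Q, s) = 4 - 2*s*(Q + sqrt(2)*sqrt(Q)) (r(Q, s) = 4 - (Q + sqrt(Q + Q))*(s + s) = 4 - (Q + sqrt(2*Q))*2*s = 4 - (Q + sqrt(2)*sqrt(Q))*2*s = 4 - 2*s*(Q + sqrt(2)*sqrt(Q)))
(25031 + 15205)*(r(T, 156) + t) = (25031 + 15205)*((4 - 2*4*156 - 2*156*sqrt(2)*sqrt(4)) + 24300) = 40236*((4 - 1248 - 2*156*sqrt(2)*2) + 24300) = 40236*((4 - 1248 - 624*sqrt(2)) + 24300) = 40236*((-1244 - 624*sqrt(2)) + 24300) = 40236*(23056 - 624*sqrt(2)) = 927681216 - 25107264*sqrt(2)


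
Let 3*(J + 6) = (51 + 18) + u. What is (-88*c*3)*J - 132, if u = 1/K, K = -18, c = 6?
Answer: -81092/3 ≈ -27031.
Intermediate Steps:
u = -1/18 (u = 1/(-18) = -1/18 ≈ -0.055556)
J = 917/54 (J = -6 + ((51 + 18) - 1/18)/3 = -6 + (69 - 1/18)/3 = -6 + (⅓)*(1241/18) = -6 + 1241/54 = 917/54 ≈ 16.981)
(-88*c*3)*J - 132 = -528*3*(917/54) - 132 = -88*18*(917/54) - 132 = -1584*917/54 - 132 = -80696/3 - 132 = -81092/3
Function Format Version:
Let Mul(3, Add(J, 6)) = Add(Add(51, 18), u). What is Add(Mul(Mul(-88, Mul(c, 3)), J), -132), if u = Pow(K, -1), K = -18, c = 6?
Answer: Rational(-81092, 3) ≈ -27031.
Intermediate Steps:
u = Rational(-1, 18) (u = Pow(-18, -1) = Rational(-1, 18) ≈ -0.055556)
J = Rational(917, 54) (J = Add(-6, Mul(Rational(1, 3), Add(Add(51, 18), Rational(-1, 18)))) = Add(-6, Mul(Rational(1, 3), Add(69, Rational(-1, 18)))) = Add(-6, Mul(Rational(1, 3), Rational(1241, 18))) = Add(-6, Rational(1241, 54)) = Rational(917, 54) ≈ 16.981)
Add(Mul(Mul(-88, Mul(c, 3)), J), -132) = Add(Mul(Mul(-88, Mul(6, 3)), Rational(917, 54)), -132) = Add(Mul(Mul(-88, 18), Rational(917, 54)), -132) = Add(Mul(-1584, Rational(917, 54)), -132) = Add(Rational(-80696, 3), -132) = Rational(-81092, 3)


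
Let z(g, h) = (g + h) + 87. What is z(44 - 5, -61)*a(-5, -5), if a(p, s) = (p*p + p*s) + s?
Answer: 2925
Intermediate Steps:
z(g, h) = 87 + g + h
a(p, s) = s + p² + p*s (a(p, s) = (p² + p*s) + s = s + p² + p*s)
z(44 - 5, -61)*a(-5, -5) = (87 + (44 - 5) - 61)*(-5 + (-5)² - 5*(-5)) = (87 + 39 - 61)*(-5 + 25 + 25) = 65*45 = 2925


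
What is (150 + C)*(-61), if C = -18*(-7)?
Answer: -16836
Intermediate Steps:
C = 126
(150 + C)*(-61) = (150 + 126)*(-61) = 276*(-61) = -16836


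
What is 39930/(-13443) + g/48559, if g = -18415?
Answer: -728837905/217592879 ≈ -3.3495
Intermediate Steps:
39930/(-13443) + g/48559 = 39930/(-13443) - 18415/48559 = 39930*(-1/13443) - 18415*1/48559 = -13310/4481 - 18415/48559 = -728837905/217592879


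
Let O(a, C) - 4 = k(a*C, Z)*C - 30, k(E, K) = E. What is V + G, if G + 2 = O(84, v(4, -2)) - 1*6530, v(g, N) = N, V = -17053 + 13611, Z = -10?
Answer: -9664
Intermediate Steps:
V = -3442
O(a, C) = -26 + a*C**2 (O(a, C) = 4 + ((a*C)*C - 30) = 4 + ((C*a)*C - 30) = 4 + (a*C**2 - 30) = 4 + (-30 + a*C**2) = -26 + a*C**2)
G = -6222 (G = -2 + ((-26 + 84*(-2)**2) - 1*6530) = -2 + ((-26 + 84*4) - 6530) = -2 + ((-26 + 336) - 6530) = -2 + (310 - 6530) = -2 - 6220 = -6222)
V + G = -3442 - 6222 = -9664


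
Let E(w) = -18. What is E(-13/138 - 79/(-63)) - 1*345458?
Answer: -345476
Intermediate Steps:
E(-13/138 - 79/(-63)) - 1*345458 = -18 - 1*345458 = -18 - 345458 = -345476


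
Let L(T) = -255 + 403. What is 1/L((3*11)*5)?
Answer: 1/148 ≈ 0.0067568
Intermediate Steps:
L(T) = 148
1/L((3*11)*5) = 1/148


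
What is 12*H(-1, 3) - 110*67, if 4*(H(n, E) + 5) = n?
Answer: -7433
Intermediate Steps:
H(n, E) = -5 + n/4
12*H(-1, 3) - 110*67 = 12*(-5 + (1/4)*(-1)) - 110*67 = 12*(-5 - 1/4) - 7370 = 12*(-21/4) - 7370 = -63 - 7370 = -7433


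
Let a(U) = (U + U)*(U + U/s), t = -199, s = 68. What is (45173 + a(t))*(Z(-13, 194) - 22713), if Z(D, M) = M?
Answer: -96118996169/34 ≈ -2.8270e+9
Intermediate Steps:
a(U) = 69*U²/34 (a(U) = (U + U)*(U + U/68) = (2*U)*(U + U*(1/68)) = (2*U)*(U + U/68) = (2*U)*(69*U/68) = 69*U²/34)
(45173 + a(t))*(Z(-13, 194) - 22713) = (45173 + (69/34)*(-199)²)*(194 - 22713) = (45173 + (69/34)*39601)*(-22519) = (45173 + 2732469/34)*(-22519) = (4268351/34)*(-22519) = -96118996169/34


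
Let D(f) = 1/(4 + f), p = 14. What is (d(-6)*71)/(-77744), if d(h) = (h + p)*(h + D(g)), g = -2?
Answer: 781/19436 ≈ 0.040183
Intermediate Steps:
d(h) = (½ + h)*(14 + h) (d(h) = (h + 14)*(h + 1/(4 - 2)) = (14 + h)*(h + 1/2) = (14 + h)*(h + ½) = (14 + h)*(½ + h) = (½ + h)*(14 + h))
(d(-6)*71)/(-77744) = ((7 + (-6)² + (29/2)*(-6))*71)/(-77744) = ((7 + 36 - 87)*71)*(-1/77744) = -44*71*(-1/77744) = -3124*(-1/77744) = 781/19436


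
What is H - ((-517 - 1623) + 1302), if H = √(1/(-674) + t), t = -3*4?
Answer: 838 + I*√5451986/674 ≈ 838.0 + 3.4643*I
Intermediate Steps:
t = -12
H = I*√5451986/674 (H = √(1/(-674) - 12) = √(-1/674 - 12) = √(-8089/674) = I*√5451986/674 ≈ 3.4643*I)
H - ((-517 - 1623) + 1302) = I*√5451986/674 - ((-517 - 1623) + 1302) = I*√5451986/674 - (-2140 + 1302) = I*√5451986/674 - 1*(-838) = I*√5451986/674 + 838 = 838 + I*√5451986/674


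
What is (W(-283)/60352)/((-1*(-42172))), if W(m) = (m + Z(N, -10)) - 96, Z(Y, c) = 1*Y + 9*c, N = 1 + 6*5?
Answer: -219/1272582272 ≈ -1.7209e-7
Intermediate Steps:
N = 31 (N = 1 + 30 = 31)
Z(Y, c) = Y + 9*c
W(m) = -155 + m (W(m) = (m + (31 + 9*(-10))) - 96 = (m + (31 - 90)) - 96 = (m - 59) - 96 = (-59 + m) - 96 = -155 + m)
(W(-283)/60352)/((-1*(-42172))) = ((-155 - 283)/60352)/((-1*(-42172))) = -438*1/60352/42172 = -219/30176*1/42172 = -219/1272582272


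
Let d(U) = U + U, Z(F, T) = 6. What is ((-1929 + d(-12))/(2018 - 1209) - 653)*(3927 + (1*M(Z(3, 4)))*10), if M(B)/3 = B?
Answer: -2177654610/809 ≈ -2.6918e+6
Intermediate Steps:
d(U) = 2*U
M(B) = 3*B
((-1929 + d(-12))/(2018 - 1209) - 653)*(3927 + (1*M(Z(3, 4)))*10) = ((-1929 + 2*(-12))/(2018 - 1209) - 653)*(3927 + (1*(3*6))*10) = ((-1929 - 24)/809 - 653)*(3927 + (1*18)*10) = (-1953*1/809 - 653)*(3927 + 18*10) = (-1953/809 - 653)*(3927 + 180) = -530230/809*4107 = -2177654610/809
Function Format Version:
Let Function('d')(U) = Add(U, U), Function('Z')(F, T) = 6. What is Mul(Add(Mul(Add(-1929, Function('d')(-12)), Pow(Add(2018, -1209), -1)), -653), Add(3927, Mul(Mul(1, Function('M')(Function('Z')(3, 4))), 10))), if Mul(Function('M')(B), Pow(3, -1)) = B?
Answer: Rational(-2177654610, 809) ≈ -2.6918e+6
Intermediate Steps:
Function('d')(U) = Mul(2, U)
Function('M')(B) = Mul(3, B)
Mul(Add(Mul(Add(-1929, Function('d')(-12)), Pow(Add(2018, -1209), -1)), -653), Add(3927, Mul(Mul(1, Function('M')(Function('Z')(3, 4))), 10))) = Mul(Add(Mul(Add(-1929, Mul(2, -12)), Pow(Add(2018, -1209), -1)), -653), Add(3927, Mul(Mul(1, Mul(3, 6)), 10))) = Mul(Add(Mul(Add(-1929, -24), Pow(809, -1)), -653), Add(3927, Mul(Mul(1, 18), 10))) = Mul(Add(Mul(-1953, Rational(1, 809)), -653), Add(3927, Mul(18, 10))) = Mul(Add(Rational(-1953, 809), -653), Add(3927, 180)) = Mul(Rational(-530230, 809), 4107) = Rational(-2177654610, 809)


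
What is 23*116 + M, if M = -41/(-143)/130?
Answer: 49598161/18590 ≈ 2668.0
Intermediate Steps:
M = 41/18590 (M = -41*(-1/143)*(1/130) = (41/143)*(1/130) = 41/18590 ≈ 0.0022055)
23*116 + M = 23*116 + 41/18590 = 2668 + 41/18590 = 49598161/18590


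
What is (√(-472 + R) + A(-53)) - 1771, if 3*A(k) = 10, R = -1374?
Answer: -5303/3 + I*√1846 ≈ -1767.7 + 42.965*I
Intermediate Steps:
A(k) = 10/3 (A(k) = (⅓)*10 = 10/3)
(√(-472 + R) + A(-53)) - 1771 = (√(-472 - 1374) + 10/3) - 1771 = (√(-1846) + 10/3) - 1771 = (I*√1846 + 10/3) - 1771 = (10/3 + I*√1846) - 1771 = -5303/3 + I*√1846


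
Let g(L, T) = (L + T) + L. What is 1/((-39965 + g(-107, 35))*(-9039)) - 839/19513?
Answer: -23418528947/544655285616 ≈ -0.042997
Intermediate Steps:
g(L, T) = T + 2*L
1/((-39965 + g(-107, 35))*(-9039)) - 839/19513 = 1/((-39965 + (35 + 2*(-107)))*(-9039)) - 839/19513 = -1/9039/(-39965 + (35 - 214)) - 839*1/19513 = -1/9039/(-39965 - 179) - 839/19513 = -1/9039/(-40144) - 839/19513 = -1/40144*(-1/9039) - 839/19513 = 1/362861616 - 839/19513 = -23418528947/544655285616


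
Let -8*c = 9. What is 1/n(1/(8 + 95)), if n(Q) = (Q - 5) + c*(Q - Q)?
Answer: -103/514 ≈ -0.20039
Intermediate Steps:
c = -9/8 (c = -⅛*9 = -9/8 ≈ -1.1250)
n(Q) = -5 + Q (n(Q) = (Q - 5) - 9*(Q - Q)/8 = (-5 + Q) - 9/8*0 = (-5 + Q) + 0 = -5 + Q)
1/n(1/(8 + 95)) = 1/(-5 + 1/(8 + 95)) = 1/(-5 + 1/103) = 1/(-514/103) = -103/514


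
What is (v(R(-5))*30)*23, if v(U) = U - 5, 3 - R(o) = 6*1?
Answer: -5520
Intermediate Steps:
R(o) = -3 (R(o) = 3 - 6 = -3)
v(U) = -5 + U
(v(R(-5))*30)*23 = ((-5 - 3)*30)*23 = -8*30*23 = -240*23 = -5520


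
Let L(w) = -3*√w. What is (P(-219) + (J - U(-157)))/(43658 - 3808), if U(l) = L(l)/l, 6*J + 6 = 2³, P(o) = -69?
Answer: -103/59775 - 3*I*√157/6256450 ≈ -0.0017231 - 6.0082e-6*I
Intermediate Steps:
J = ⅓ (J = -1 + (⅙)*2³ = -1 + (⅙)*8 = -1 + 4/3 = ⅓ ≈ 0.33333)
U(l) = -3/√l (U(l) = (-3*√l)/l = -3/√l)
(P(-219) + (J - U(-157)))/(43658 - 3808) = (-69 + (⅓ - (-3)/√(-157)))/(43658 - 3808) = (-69 + (⅓ - (-3)*(-I*√157/157)))/39850 = (-69 + (⅓ - 3*I*√157/157))*(1/39850) = (-206/3 - 3*I*√157/157)*(1/39850) = -103/59775 - 3*I*√157/6256450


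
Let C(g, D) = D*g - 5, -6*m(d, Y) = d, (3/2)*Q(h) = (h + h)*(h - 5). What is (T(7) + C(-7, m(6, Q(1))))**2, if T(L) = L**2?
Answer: 2601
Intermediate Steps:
Q(h) = 4*h*(-5 + h)/3 (Q(h) = 2*((h + h)*(h - 5))/3 = 2*((2*h)*(-5 + h))/3 = 2*(2*h*(-5 + h))/3 = 4*h*(-5 + h)/3)
m(d, Y) = -d/6
C(g, D) = -5 + D*g
(T(7) + C(-7, m(6, Q(1))))**2 = (7**2 + (-5 - 1/6*6*(-7)))**2 = (49 + (-5 - 1*(-7)))**2 = (49 + (-5 + 7))**2 = (49 + 2)**2 = 51**2 = 2601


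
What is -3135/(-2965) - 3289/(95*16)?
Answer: -997337/901360 ≈ -1.1065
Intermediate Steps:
-3135/(-2965) - 3289/(95*16) = -3135*(-1/2965) - 3289/1520 = 627/593 - 3289*1/1520 = 627/593 - 3289/1520 = -997337/901360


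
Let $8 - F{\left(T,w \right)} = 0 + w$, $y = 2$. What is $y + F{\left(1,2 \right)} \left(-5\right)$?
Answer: $-28$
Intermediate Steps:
$F{\left(T,w \right)} = 8 - w$ ($F{\left(T,w \right)} = 8 - \left(0 + w\right) = 8 - w$)
$y + F{\left(1,2 \right)} \left(-5\right) = 2 + \left(8 - 2\right) \left(-5\right) = 2 + 6 \left(-5\right) = 2 - 30 = -28$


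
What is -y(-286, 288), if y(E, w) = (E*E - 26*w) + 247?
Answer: -74555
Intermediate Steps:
y(E, w) = 247 + E² - 26*w (y(E, w) = (E² - 26*w) + 247 = 247 + E² - 26*w)
-y(-286, 288) = -(247 + (-286)² - 26*288) = -(247 + 81796 - 7488) = -1*74555 = -74555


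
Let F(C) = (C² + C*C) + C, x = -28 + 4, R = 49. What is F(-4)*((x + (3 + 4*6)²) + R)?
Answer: 21112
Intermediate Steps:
x = -24
F(C) = C + 2*C² (F(C) = (C² + C²) + C = 2*C² + C = C + 2*C²)
F(-4)*((x + (3 + 4*6)²) + R) = (-4*(1 + 2*(-4)))*((-24 + (3 + 4*6)²) + 49) = (-4*(1 - 8))*((-24 + (3 + 24)²) + 49) = (-4*(-7))*((-24 + 27²) + 49) = 28*((-24 + 729) + 49) = 28*(705 + 49) = 28*754 = 21112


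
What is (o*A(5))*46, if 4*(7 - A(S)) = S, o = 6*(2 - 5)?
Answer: -4761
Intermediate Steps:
o = -18 (o = 6*(-3) = -18)
A(S) = 7 - S/4
(o*A(5))*46 = -18*(7 - ¼*5)*46 = -18*(7 - 5/4)*46 = -18*23/4*46 = -207/2*46 = -4761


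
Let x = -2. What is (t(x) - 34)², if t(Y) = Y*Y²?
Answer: 1764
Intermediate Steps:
t(Y) = Y³
(t(x) - 34)² = ((-2)³ - 34)² = (-8 - 34)² = (-42)² = 1764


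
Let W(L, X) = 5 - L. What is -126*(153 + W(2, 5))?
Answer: -19656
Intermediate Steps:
-126*(153 + W(2, 5)) = -126*(153 + (5 - 1*2)) = -126*(153 + (5 - 2)) = -126*(153 + 3) = -126*156 = -19656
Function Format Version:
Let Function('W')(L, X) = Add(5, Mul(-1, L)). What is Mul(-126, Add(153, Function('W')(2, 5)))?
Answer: -19656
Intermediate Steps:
Mul(-126, Add(153, Function('W')(2, 5))) = Mul(-126, Add(153, Add(5, Mul(-1, 2)))) = Mul(-126, Add(153, Add(5, -2))) = Mul(-126, Add(153, 3)) = Mul(-126, 156) = -19656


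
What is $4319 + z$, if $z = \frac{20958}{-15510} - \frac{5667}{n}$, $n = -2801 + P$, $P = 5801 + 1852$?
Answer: $\frac{54139114749}{12542420} \approx 4316.5$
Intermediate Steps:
$P = 7653$
$n = 4852$ ($n = -2801 + 7653 = 4852$)
$z = - \frac{31597231}{12542420}$ ($z = \frac{20958}{-15510} - \frac{5667}{4852} = 20958 \left(- \frac{1}{15510}\right) - \frac{5667}{4852} = - \frac{3493}{2585} - \frac{5667}{4852} = - \frac{31597231}{12542420} \approx -2.5192$)
$4319 + z = 4319 - \frac{31597231}{12542420} = \frac{54139114749}{12542420}$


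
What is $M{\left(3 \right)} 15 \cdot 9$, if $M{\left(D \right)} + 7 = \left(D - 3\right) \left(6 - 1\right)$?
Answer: $-945$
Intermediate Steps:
$M{\left(D \right)} = -22 + 5 D$ ($M{\left(D \right)} = -7 + \left(D - 3\right) \left(6 - 1\right) = -7 + \left(-3 + D\right) 5 = -7 + \left(-15 + 5 D\right) = -22 + 5 D$)
$M{\left(3 \right)} 15 \cdot 9 = \left(-22 + 5 \cdot 3\right) 15 \cdot 9 = \left(-22 + 15\right) 15 \cdot 9 = \left(-7\right) 15 \cdot 9 = \left(-105\right) 9 = -945$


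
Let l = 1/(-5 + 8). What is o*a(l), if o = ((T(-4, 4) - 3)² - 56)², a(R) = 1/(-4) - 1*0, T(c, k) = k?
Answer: -3025/4 ≈ -756.25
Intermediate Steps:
l = ⅓ (l = 1/3 = ⅓ ≈ 0.33333)
a(R) = -¼ (a(R) = -¼ + 0 = -¼)
o = 3025 (o = ((4 - 3)² - 56)² = (1² - 56)² = (1 - 56)² = (-55)² = 3025)
o*a(l) = 3025*(-¼) = -3025/4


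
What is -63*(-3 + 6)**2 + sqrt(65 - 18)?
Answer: -567 + sqrt(47) ≈ -560.14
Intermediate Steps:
-63*(-3 + 6)**2 + sqrt(65 - 18) = -63*3**2 + sqrt(47) = -63*9 + sqrt(47) = -567 + sqrt(47)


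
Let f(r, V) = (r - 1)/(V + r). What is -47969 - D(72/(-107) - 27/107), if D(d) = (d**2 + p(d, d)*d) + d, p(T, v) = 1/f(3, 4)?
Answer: -1098318427/22898 ≈ -47966.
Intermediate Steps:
f(r, V) = (-1 + r)/(V + r)
p(T, v) = 7/2 (p(T, v) = 1/((-1 + 3)/(4 + 3)) = 1/(2/7) = 7/2)
D(d) = d**2 + 9*d/2 (D(d) = (d**2 + 7*d/2) + d = d**2 + 9*d/2)
-47969 - D(72/(-107) - 27/107) = -47969 - (72/(-107) - 27/107)*(9 + 2*(72/(-107) - 27/107))/2 = -47969 - (72*(-1/107) - 27*1/107)*(9 + 2*(72*(-1/107) - 27*1/107))/2 = -47969 - (-72/107 - 27/107)*(9 + 2*(-72/107 - 27/107))/2 = -47969 - (-99)*(9 + 2*(-99/107))/(2*107) = -47969 - (-99)*(9 - 198/107)/(2*107) = -47969 - (-99)*765/(2*107*107) = -47969 - 1*(-75735/22898) = -47969 + 75735/22898 = -1098318427/22898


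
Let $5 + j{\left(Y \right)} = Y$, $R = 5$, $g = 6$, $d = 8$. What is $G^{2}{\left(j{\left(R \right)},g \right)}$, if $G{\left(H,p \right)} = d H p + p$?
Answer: $36$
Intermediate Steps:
$j{\left(Y \right)} = -5 + Y$
$G{\left(H,p \right)} = p + 8 H p$ ($G{\left(H,p \right)} = 8 H p + p = p + 8 H p$)
$G^{2}{\left(j{\left(R \right)},g \right)} = \left(6 \left(1 + 8 \left(-5 + 5\right)\right)\right)^{2} = \left(6 \left(1 + 8 \cdot 0\right)\right)^{2} = \left(6 \left(1 + 0\right)\right)^{2} = \left(6 \cdot 1\right)^{2} = 6^{2} = 36$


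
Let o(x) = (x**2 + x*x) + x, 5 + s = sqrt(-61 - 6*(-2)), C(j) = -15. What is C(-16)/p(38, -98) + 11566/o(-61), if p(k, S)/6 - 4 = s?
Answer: 238701/147620 + 7*I/20 ≈ 1.617 + 0.35*I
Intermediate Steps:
s = -5 + 7*I (s = -5 + sqrt(-61 - 6*(-2)) = -5 + sqrt(-61 + 12) = -5 + sqrt(-49) = -5 + 7*I ≈ -5.0 + 7.0*I)
p(k, S) = -6 + 42*I (p(k, S) = 24 + 6*(-5 + 7*I) = 24 + (-30 + 42*I) = -6 + 42*I)
o(x) = x + 2*x**2 (o(x) = (x**2 + x**2) + x = 2*x**2 + x = x + 2*x**2)
C(-16)/p(38, -98) + 11566/o(-61) = -15*(-6 - 42*I)/1800 + 11566/((-61*(1 + 2*(-61)))) = -(-6 - 42*I)/120 + 11566/((-61*(1 - 122))) = -(-6 - 42*I)/120 + 11566/((-61*(-121))) = -(-6 - 42*I)/120 + 11566/7381 = 11566/7381 - (-6 - 42*I)/120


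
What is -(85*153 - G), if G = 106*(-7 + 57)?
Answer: -7705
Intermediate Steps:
G = 5300 (G = 106*50 = 5300)
-(85*153 - G) = -(85*153 - 1*5300) = -(13005 - 5300) = -1*7705 = -7705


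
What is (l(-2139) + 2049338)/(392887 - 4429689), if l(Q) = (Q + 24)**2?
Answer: -6522563/4036802 ≈ -1.6158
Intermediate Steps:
l(Q) = (24 + Q)**2
(l(-2139) + 2049338)/(392887 - 4429689) = ((24 - 2139)**2 + 2049338)/(392887 - 4429689) = ((-2115)**2 + 2049338)/(-4036802) = (4473225 + 2049338)*(-1/4036802) = 6522563*(-1/4036802) = -6522563/4036802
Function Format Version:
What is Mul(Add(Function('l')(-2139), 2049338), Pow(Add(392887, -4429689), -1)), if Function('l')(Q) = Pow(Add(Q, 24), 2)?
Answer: Rational(-6522563, 4036802) ≈ -1.6158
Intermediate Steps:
Function('l')(Q) = Pow(Add(24, Q), 2)
Mul(Add(Function('l')(-2139), 2049338), Pow(Add(392887, -4429689), -1)) = Mul(Add(Pow(Add(24, -2139), 2), 2049338), Pow(Add(392887, -4429689), -1)) = Mul(Add(Pow(-2115, 2), 2049338), Pow(-4036802, -1)) = Mul(Add(4473225, 2049338), Rational(-1, 4036802)) = Mul(6522563, Rational(-1, 4036802)) = Rational(-6522563, 4036802)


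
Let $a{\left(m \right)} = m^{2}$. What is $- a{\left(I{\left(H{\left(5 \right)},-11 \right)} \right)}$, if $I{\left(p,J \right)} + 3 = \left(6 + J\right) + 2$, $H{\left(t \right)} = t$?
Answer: $-36$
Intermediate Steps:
$I{\left(p,J \right)} = 5 + J$ ($I{\left(p,J \right)} = -3 + \left(\left(6 + J\right) + 2\right) = -3 + \left(8 + J\right) = 5 + J$)
$- a{\left(I{\left(H{\left(5 \right)},-11 \right)} \right)} = - \left(5 - 11\right)^{2} = - \left(-6\right)^{2} = \left(-1\right) 36 = -36$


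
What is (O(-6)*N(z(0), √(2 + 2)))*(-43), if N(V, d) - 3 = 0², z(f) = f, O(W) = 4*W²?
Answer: -18576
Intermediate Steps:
N(V, d) = 3 (N(V, d) = 3 + 0² = 3 + 0 = 3)
(O(-6)*N(z(0), √(2 + 2)))*(-43) = ((4*(-6)²)*3)*(-43) = ((4*36)*3)*(-43) = (144*3)*(-43) = 432*(-43) = -18576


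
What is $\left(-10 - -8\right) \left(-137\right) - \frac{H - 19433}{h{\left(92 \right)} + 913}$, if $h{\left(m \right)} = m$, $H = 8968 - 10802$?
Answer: $\frac{98879}{335} \approx 295.16$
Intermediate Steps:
$H = -1834$ ($H = 8968 - 10802 = -1834$)
$\left(-10 - -8\right) \left(-137\right) - \frac{H - 19433}{h{\left(92 \right)} + 913} = \left(-10 - -8\right) \left(-137\right) - \frac{-1834 - 19433}{92 + 913} = \left(-10 + 8\right) \left(-137\right) - - \frac{21267}{1005} = \left(-2\right) \left(-137\right) - \left(-21267\right) \frac{1}{1005} = 274 - - \frac{7089}{335} = 274 + \frac{7089}{335} = \frac{98879}{335}$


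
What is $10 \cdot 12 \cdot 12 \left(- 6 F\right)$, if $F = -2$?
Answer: $17280$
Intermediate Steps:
$10 \cdot 12 \cdot 12 \left(- 6 F\right) = 10 \cdot 12 \cdot 12 \left(\left(-6\right) \left(-2\right)\right) = 120 \cdot 12 \cdot 12 = 1440 \cdot 12 = 17280$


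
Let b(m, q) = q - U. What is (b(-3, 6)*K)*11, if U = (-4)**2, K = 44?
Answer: -4840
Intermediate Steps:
U = 16
b(m, q) = -16 + q (b(m, q) = q - 1*16 = q - 16 = -16 + q)
(b(-3, 6)*K)*11 = ((-16 + 6)*44)*11 = -10*44*11 = -440*11 = -4840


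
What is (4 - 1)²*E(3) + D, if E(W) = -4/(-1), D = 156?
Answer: 192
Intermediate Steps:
E(W) = 4 (E(W) = -4*(-1) = 4)
(4 - 1)²*E(3) + D = (4 - 1)²*4 + 156 = 3²*4 + 156 = 9*4 + 156 = 36 + 156 = 192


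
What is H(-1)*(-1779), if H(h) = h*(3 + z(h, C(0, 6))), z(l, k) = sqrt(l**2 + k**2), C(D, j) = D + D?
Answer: 7116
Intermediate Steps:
C(D, j) = 2*D
z(l, k) = sqrt(k**2 + l**2)
H(h) = h*(3 + sqrt(h**2)) (H(h) = h*(3 + sqrt((2*0)**2 + h**2)) = h*(3 + sqrt(0**2 + h**2)) = h*(3 + sqrt(0 + h**2)) = h*(3 + sqrt(h**2)))
H(-1)*(-1779) = -(3 + sqrt((-1)**2))*(-1779) = -(3 + sqrt(1))*(-1779) = -(3 + 1)*(-1779) = -1*4*(-1779) = -4*(-1779) = 7116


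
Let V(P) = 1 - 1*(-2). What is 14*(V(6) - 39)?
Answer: -504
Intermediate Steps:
V(P) = 3 (V(P) = 1 + 2 = 3)
14*(V(6) - 39) = 14*(3 - 39) = 14*(-36) = -504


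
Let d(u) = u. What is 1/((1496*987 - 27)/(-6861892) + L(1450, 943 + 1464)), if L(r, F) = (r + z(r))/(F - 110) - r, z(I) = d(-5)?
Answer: -15761765924/22848036733785 ≈ -0.00068985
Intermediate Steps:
z(I) = -5
L(r, F) = -r + (-5 + r)/(-110 + F) (L(r, F) = (r - 5)/(F - 110) - r = (-5 + r)/(-110 + F) - r = -r + (-5 + r)/(-110 + F))
1/((1496*987 - 27)/(-6861892) + L(1450, 943 + 1464)) = 1/((1496*987 - 27)/(-6861892) + (-5 + 111*1450 - 1*(943 + 1464)*1450)/(-110 + (943 + 1464))) = 1/((1476552 - 27)*(-1/6861892) + (-5 + 160950 - 1*2407*1450)/(-110 + 2407)) = 1/(1476525*(-1/6861892) + (-5 + 160950 - 3490150)/2297) = 1/(-1476525/6861892 + (1/2297)*(-3329205)) = 1/(-1476525/6861892 - 3329205/2297) = 1/(-22848036733785/15761765924) = -15761765924/22848036733785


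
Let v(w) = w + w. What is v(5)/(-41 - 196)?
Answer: -10/237 ≈ -0.042194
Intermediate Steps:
v(w) = 2*w
v(5)/(-41 - 196) = (2*5)/(-41 - 196) = 10/(-237) = -1/237*10 = -10/237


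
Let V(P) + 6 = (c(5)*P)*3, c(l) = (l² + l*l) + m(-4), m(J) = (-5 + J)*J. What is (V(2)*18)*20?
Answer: 183600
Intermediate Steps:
m(J) = J*(-5 + J)
c(l) = 36 + 2*l² (c(l) = (l² + l*l) - 4*(-5 - 4) = (l² + l²) - 4*(-9) = 2*l² + 36 = 36 + 2*l²)
V(P) = -6 + 258*P (V(P) = -6 + ((36 + 2*5²)*P)*3 = -6 + ((36 + 2*25)*P)*3 = -6 + ((36 + 50)*P)*3 = -6 + (86*P)*3 = -6 + 258*P)
(V(2)*18)*20 = ((-6 + 258*2)*18)*20 = ((-6 + 516)*18)*20 = (510*18)*20 = 9180*20 = 183600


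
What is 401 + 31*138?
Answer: 4679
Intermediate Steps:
401 + 31*138 = 401 + 4278 = 4679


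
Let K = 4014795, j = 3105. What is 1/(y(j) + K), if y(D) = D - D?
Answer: 1/4014795 ≈ 2.4908e-7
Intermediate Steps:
y(D) = 0
1/(y(j) + K) = 1/(0 + 4014795) = 1/4014795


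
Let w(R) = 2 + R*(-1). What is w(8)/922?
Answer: -3/461 ≈ -0.0065076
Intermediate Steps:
w(R) = 2 - R
w(8)/922 = (2 - 1*8)/922 = (2 - 8)*(1/922) = -6*1/922 = -3/461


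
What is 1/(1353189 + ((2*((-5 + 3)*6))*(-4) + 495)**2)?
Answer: 1/1702470 ≈ 5.8738e-7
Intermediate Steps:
1/(1353189 + ((2*((-5 + 3)*6))*(-4) + 495)**2) = 1/(1353189 + ((2*(-2*6))*(-4) + 495)**2) = 1/(1353189 + ((2*(-12))*(-4) + 495)**2) = 1/(1353189 + (-24*(-4) + 495)**2) = 1/(1353189 + (96 + 495)**2) = 1/(1353189 + 591**2) = 1/(1353189 + 349281) = 1/1702470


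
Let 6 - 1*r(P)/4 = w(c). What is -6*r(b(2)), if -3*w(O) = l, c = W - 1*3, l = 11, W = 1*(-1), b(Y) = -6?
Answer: -232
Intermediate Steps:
W = -1
c = -4 (c = -1 - 1*3 = -1 - 3 = -4)
w(O) = -11/3 (w(O) = -⅓*11 = -11/3)
r(P) = 116/3 (r(P) = 24 - 4*(-11/3) = 24 + 44/3 = 116/3)
-6*r(b(2)) = -6*116/3 = -232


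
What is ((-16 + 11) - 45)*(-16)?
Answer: 800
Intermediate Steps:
((-16 + 11) - 45)*(-16) = (-5 - 45)*(-16) = -50*(-16) = 800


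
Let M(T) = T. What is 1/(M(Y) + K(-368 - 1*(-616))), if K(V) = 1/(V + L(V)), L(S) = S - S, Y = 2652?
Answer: 248/657697 ≈ 0.00037707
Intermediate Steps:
L(S) = 0
K(V) = 1/V (K(V) = 1/(V + 0) = 1/V)
1/(M(Y) + K(-368 - 1*(-616))) = 1/(2652 + 1/(-368 - 1*(-616))) = 1/(2652 + 1/(-368 + 616)) = 1/(2652 + 1/248) = 1/(657697/248) = 248/657697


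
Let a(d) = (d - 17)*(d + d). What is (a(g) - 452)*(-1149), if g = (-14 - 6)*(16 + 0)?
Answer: -247296972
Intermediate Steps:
g = -320 (g = -20*16 = -320)
a(d) = 2*d*(-17 + d) (a(d) = (-17 + d)*(2*d) = 2*d*(-17 + d))
(a(g) - 452)*(-1149) = (2*(-320)*(-17 - 320) - 452)*(-1149) = (2*(-320)*(-337) - 452)*(-1149) = (215680 - 452)*(-1149) = 215228*(-1149) = -247296972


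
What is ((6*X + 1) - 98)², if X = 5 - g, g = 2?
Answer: 6241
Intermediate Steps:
X = 3 (X = 5 - 1*2 = 5 - 2 = 3)
((6*X + 1) - 98)² = ((6*3 + 1) - 98)² = ((18 + 1) - 98)² = (19 - 98)² = (-79)² = 6241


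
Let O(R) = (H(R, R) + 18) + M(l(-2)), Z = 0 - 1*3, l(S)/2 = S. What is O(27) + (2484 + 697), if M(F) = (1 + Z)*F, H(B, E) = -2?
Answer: 3205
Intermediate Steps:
l(S) = 2*S
Z = -3 (Z = 0 - 3 = -3)
M(F) = -2*F (M(F) = (1 - 3)*F = -2*F)
O(R) = 24 (O(R) = (-2 + 18) - 4*(-2) = 16 - 2*(-4) = 16 + 8 = 24)
O(27) + (2484 + 697) = 24 + (2484 + 697) = 24 + 3181 = 3205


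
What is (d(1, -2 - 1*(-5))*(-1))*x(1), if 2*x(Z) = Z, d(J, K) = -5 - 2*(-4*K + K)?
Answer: -13/2 ≈ -6.5000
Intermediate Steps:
d(J, K) = -5 + 6*K (d(J, K) = -5 - (-6)*K = -5 + 6*K)
x(Z) = Z/2
(d(1, -2 - 1*(-5))*(-1))*x(1) = ((-5 + 6*(-2 - 1*(-5)))*(-1))*((½)*1) = ((-5 + 6*(-2 + 5))*(-1))*(½) = ((-5 + 6*3)*(-1))*(½) = ((-5 + 18)*(-1))*(½) = (13*(-1))*(½) = -13*½ = -13/2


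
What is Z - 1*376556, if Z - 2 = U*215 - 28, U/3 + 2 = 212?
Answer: -241132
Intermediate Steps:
U = 630 (U = -6 + 3*212 = -6 + 636 = 630)
Z = 135424 (Z = 2 + (630*215 - 28) = 2 + (135450 - 28) = 2 + 135422 = 135424)
Z - 1*376556 = 135424 - 1*376556 = 135424 - 376556 = -241132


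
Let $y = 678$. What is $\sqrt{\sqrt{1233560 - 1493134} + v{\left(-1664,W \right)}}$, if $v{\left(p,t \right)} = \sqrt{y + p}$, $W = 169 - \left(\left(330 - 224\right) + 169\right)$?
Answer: $\sqrt{i} \sqrt{\sqrt{986} + \sqrt{259574}} \approx 16.445 + 16.445 i$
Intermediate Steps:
$W = -106$ ($W = 169 - \left(106 + 169\right) = 169 - 275 = -106$)
$v{\left(p,t \right)} = \sqrt{678 + p}$
$\sqrt{\sqrt{1233560 - 1493134} + v{\left(-1664,W \right)}} = \sqrt{\sqrt{1233560 - 1493134} + \sqrt{678 - 1664}} = \sqrt{\sqrt{-259574} + \sqrt{-986}} = \sqrt{i \sqrt{259574} + i \sqrt{986}} = \sqrt{i \sqrt{986} + i \sqrt{259574}}$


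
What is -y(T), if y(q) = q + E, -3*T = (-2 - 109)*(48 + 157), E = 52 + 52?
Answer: -7689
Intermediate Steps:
E = 104
T = 7585 (T = -(-2 - 109)*(48 + 157)/3 = -(-37)*205 = -⅓*(-22755) = 7585)
y(q) = 104 + q (y(q) = q + 104 = 104 + q)
-y(T) = -(104 + 7585) = -1*7689 = -7689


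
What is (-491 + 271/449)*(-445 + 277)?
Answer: 36991584/449 ≈ 82387.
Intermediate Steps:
(-491 + 271/449)*(-445 + 277) = (-491 + 271*(1/449))*(-168) = (-491 + 271/449)*(-168) = -220188/449*(-168) = 36991584/449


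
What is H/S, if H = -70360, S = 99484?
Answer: -17590/24871 ≈ -0.70725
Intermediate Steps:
H/S = -70360/99484 = -70360*1/99484 = -17590/24871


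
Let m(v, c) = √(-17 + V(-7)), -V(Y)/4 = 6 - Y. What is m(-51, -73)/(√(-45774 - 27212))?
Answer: √5036034/72986 ≈ 0.030747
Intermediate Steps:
V(Y) = -24 + 4*Y (V(Y) = -4*(6 - Y) = -24 + 4*Y)
m(v, c) = I*√69 (m(v, c) = √(-17 + (-24 + 4*(-7))) = √(-17 + (-24 - 28)) = √(-17 - 52) = √(-69) = I*√69)
m(-51, -73)/(√(-45774 - 27212)) = (I*√69)/(√(-45774 - 27212)) = (I*√69)/(√(-72986)) = (I*√69)/((I*√72986)) = (I*√69)*(-I*√72986/72986) = √5036034/72986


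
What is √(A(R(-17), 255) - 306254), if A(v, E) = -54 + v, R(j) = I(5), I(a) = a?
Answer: I*√306303 ≈ 553.45*I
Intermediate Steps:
R(j) = 5
√(A(R(-17), 255) - 306254) = √((-54 + 5) - 306254) = √(-49 - 306254) = √(-306303) = I*√306303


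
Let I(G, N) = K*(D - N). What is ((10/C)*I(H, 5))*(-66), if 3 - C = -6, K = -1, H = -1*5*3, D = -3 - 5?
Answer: -2860/3 ≈ -953.33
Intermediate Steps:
D = -8
H = -15 (H = -5*3 = -15)
I(G, N) = 8 + N (I(G, N) = -(-8 - N) = 8 + N)
C = 9 (C = 3 - 1*(-6) = 3 + 6 = 9)
((10/C)*I(H, 5))*(-66) = ((10/9)*(8 + 5))*(-66) = ((10*(⅑))*13)*(-66) = ((10/9)*13)*(-66) = (130/9)*(-66) = -2860/3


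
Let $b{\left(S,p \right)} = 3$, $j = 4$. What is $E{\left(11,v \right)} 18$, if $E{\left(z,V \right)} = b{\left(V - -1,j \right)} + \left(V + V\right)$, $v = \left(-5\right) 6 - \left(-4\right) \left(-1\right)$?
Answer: $-1170$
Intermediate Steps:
$v = -34$ ($v = -30 - 4 = -34$)
$E{\left(z,V \right)} = 3 + 2 V$ ($E{\left(z,V \right)} = 3 + \left(V + V\right) = 3 + 2 V$)
$E{\left(11,v \right)} 18 = \left(3 + 2 \left(-34\right)\right) 18 = \left(3 - 68\right) 18 = \left(-65\right) 18 = -1170$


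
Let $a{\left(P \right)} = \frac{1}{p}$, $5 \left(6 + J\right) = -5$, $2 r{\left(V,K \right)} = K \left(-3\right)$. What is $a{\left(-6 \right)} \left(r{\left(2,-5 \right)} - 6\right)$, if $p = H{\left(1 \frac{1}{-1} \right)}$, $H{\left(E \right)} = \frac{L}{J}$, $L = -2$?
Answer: $\frac{21}{4} \approx 5.25$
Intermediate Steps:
$r{\left(V,K \right)} = - \frac{3 K}{2}$ ($r{\left(V,K \right)} = \frac{K \left(-3\right)}{2} = \frac{\left(-3\right) K}{2} = - \frac{3 K}{2}$)
$J = -7$ ($J = -6 + \frac{1}{5} \left(-5\right) = -6 - 1 = -7$)
$H{\left(E \right)} = \frac{2}{7}$ ($H{\left(E \right)} = - \frac{2}{-7} = \left(-2\right) \left(- \frac{1}{7}\right) = \frac{2}{7}$)
$p = \frac{2}{7} \approx 0.28571$
$a{\left(P \right)} = \frac{7}{2}$ ($a{\left(P \right)} = \frac{1}{\frac{2}{7}} = \frac{7}{2}$)
$a{\left(-6 \right)} \left(r{\left(2,-5 \right)} - 6\right) = \frac{7 \left(\left(- \frac{3}{2}\right) \left(-5\right) - 6\right)}{2} = \frac{7 \left(\frac{15}{2} - 6\right)}{2} = \frac{7}{2} \cdot \frac{3}{2} = \frac{21}{4}$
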